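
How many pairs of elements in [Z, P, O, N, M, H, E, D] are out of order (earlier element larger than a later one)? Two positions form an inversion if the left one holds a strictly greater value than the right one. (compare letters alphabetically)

28

Sweep left to right; for each value list the smaller values that follow it:
Z: 7
P: 6
O: 5
N: 4
M: 3
H: 2
E: 1
D: 0
Sum: 7 + 6 + 5 + 4 + 3 + 2 + 1 + 0 = 28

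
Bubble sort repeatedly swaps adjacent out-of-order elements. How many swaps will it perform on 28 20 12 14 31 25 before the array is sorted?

7 swaps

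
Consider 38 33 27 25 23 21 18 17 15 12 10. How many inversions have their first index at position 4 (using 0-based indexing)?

The element at index 4 is 23.
Elements after it: 21, 18, 17, 15, 12, 10
Those smaller than 23: 21, 18, 17, 15, 12, 10

6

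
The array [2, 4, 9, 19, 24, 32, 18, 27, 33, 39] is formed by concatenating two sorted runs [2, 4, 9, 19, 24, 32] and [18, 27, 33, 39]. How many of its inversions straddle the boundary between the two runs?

4

Count, for every r in R, how many entries of L exceed r:
r = 18: 19, 24, 32 → 3
r = 27: 32 → 1
r = 33: none → 0
r = 39: none → 0
Cross-inversions: 3 + 1 + 0 + 0 = 4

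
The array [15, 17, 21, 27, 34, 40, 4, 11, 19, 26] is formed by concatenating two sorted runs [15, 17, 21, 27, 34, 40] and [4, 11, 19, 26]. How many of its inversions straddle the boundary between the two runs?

Take each right-half value and tally the left-half values above it:
r = 4: 15, 17, 21, 27, 34, 40 → 6
r = 11: 15, 17, 21, 27, 34, 40 → 6
r = 19: 21, 27, 34, 40 → 4
r = 26: 27, 34, 40 → 3
Cross-inversions: 6 + 6 + 4 + 3 = 19

19 split inversions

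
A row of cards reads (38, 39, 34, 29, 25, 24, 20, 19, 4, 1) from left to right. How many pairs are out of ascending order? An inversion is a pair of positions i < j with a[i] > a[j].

44

For each element, count later entries that are smaller:
38 → 34, 29, 25, 24, 20, 19, 4, 1 → 8
39 → 34, 29, 25, 24, 20, 19, 4, 1 → 8
34 → 29, 25, 24, 20, 19, 4, 1 → 7
29 → 25, 24, 20, 19, 4, 1 → 6
25 → 24, 20, 19, 4, 1 → 5
24 → 20, 19, 4, 1 → 4
20 → 19, 4, 1 → 3
19 → 4, 1 → 2
4 → 1 → 1
1 → none → 0
Sum: 8 + 8 + 7 + 6 + 5 + 4 + 3 + 2 + 1 + 0 = 44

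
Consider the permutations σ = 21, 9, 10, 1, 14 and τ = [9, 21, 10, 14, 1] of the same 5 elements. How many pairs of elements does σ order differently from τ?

Assign each item its position (1..5) in the first ordering, then rewrite the second ordering as that position sequence:
positions: 21→1, 9→2, 10→3, 1→4, 14→5
second ordering as positions: [2, 1, 3, 5, 4]
Discordant pairs = inversions in this position sequence.
2: 1 → 1
1: 0
3: 0
5: 4 → 1
4: 0
Total: 1 + 0 + 0 + 1 + 0 = 2

2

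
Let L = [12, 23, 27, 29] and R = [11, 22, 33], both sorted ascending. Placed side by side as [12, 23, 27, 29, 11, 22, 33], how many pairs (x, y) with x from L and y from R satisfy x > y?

Count, for every r in R, how many entries of L exceed r:
r = 11: 12, 23, 27, 29 → 4
r = 22: 23, 27, 29 → 3
r = 33: none → 0
Cross-inversions: 4 + 3 + 0 = 7

7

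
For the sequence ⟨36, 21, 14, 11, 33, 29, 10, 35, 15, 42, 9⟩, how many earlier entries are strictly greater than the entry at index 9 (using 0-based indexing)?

The element at index 9 is 42.
Elements before it: 36, 21, 14, 11, 33, 29, 10, 35, 15
None of them are larger than 42.

0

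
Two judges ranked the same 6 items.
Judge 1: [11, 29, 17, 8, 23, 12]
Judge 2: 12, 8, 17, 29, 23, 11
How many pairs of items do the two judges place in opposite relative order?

Assign each item its position (1..6) in the first ordering, then rewrite the second ordering as that position sequence:
positions: 11→1, 29→2, 17→3, 8→4, 23→5, 12→6
second ordering as positions: [6, 4, 3, 2, 5, 1]
Discordant pairs = inversions in this position sequence.
6: 4, 3, 2, 5, 1 → 5
4: 3, 2, 1 → 3
3: 2, 1 → 2
2: 1 → 1
5: 1 → 1
1: 0
Total: 5 + 3 + 2 + 1 + 1 + 0 = 12

12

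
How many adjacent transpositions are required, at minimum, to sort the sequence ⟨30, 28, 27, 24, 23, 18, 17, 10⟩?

28

The minimum number of adjacent swaps to sort an array equals its inversion count, since every such swap removes exactly one inversion.
Count inversions — for each element, later elements that are smaller:
30: 28, 27, 24, 23, 18, 17, 10 → 7
28: 27, 24, 23, 18, 17, 10 → 6
27: 24, 23, 18, 17, 10 → 5
24: 23, 18, 17, 10 → 4
23: 18, 17, 10 → 3
18: 17, 10 → 2
17: 10 → 1
10: none → 0
Total inversions: 7 + 6 + 5 + 4 + 3 + 2 + 1 + 0 = 28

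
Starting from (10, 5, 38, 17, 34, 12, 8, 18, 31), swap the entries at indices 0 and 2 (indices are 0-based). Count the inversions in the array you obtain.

16

Positions 0 and 2 hold 10 and 38; after swapping, the array is [38, 5, 10, 17, 34, 12, 8, 18, 31].
Element-by-element contributions:
38: 8
5: 0
10: 1
17: 2
34: 4
12: 1
8: 0
18: 0
31: 0
Sum: 8 + 0 + 1 + 2 + 4 + 1 + 0 + 0 + 0 = 16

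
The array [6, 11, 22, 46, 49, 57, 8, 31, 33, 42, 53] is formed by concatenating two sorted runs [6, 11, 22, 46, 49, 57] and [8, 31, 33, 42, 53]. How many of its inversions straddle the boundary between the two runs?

Split inversions: 15

For each element r of the right run, count left-run elements greater than r:
r = 8: 11, 22, 46, 49, 57 → 5
r = 31: 46, 49, 57 → 3
r = 33: 46, 49, 57 → 3
r = 42: 46, 49, 57 → 3
r = 53: 57 → 1
Cross-inversions: 5 + 3 + 3 + 3 + 1 = 15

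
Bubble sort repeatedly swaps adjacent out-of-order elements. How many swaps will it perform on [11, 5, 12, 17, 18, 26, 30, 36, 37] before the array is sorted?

1

Each adjacent swap fixes exactly one inversion, so the minimum swap count equals the number of inversions.
Count inversions — for each element, later elements that are smaller:
11: 5 → 1
5: none → 0
12: none → 0
17: none → 0
18: none → 0
26: none → 0
30: none → 0
36: none → 0
37: none → 0
Total inversions: 1 + 0 + 0 + 0 + 0 + 0 + 0 + 0 + 0 = 1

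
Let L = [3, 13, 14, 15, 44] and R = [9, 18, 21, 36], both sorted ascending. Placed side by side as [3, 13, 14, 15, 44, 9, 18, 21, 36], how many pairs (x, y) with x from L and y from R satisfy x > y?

7

For each element r of the right run, count left-run elements greater than r:
r = 9: 13, 14, 15, 44 → 4
r = 18: 44 → 1
r = 21: 44 → 1
r = 36: 44 → 1
Cross-inversions: 4 + 1 + 1 + 1 = 7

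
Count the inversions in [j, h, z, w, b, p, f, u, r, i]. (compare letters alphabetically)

24 inversions

Sweep left to right; for each value list the smaller values that follow it:
j → h, b, f, i → 4
h → b, f → 2
z → w, b, p, f, u, r, i → 7
w → b, p, f, u, r, i → 6
b → none → 0
p → f, i → 2
f → none → 0
u → r, i → 2
r → i → 1
i → none → 0
Sum: 4 + 2 + 7 + 6 + 0 + 2 + 0 + 2 + 1 + 0 = 24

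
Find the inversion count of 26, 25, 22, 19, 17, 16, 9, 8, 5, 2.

There are 45 inversions.

Count, for each position, how many later elements it exceeds:
26: 9
25: 8
22: 7
19: 6
17: 5
16: 4
9: 3
8: 2
5: 1
2: 0
Sum: 9 + 8 + 7 + 6 + 5 + 4 + 3 + 2 + 1 + 0 = 45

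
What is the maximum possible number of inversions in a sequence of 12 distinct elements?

The maximum occurs when the array is in strictly decreasing order: every one of the C(12, 2) pairs is inverted.
C(12, 2) = 12·11/2 = 66

66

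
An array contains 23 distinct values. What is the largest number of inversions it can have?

The maximum occurs when the array is in strictly decreasing order: every one of the C(23, 2) pairs is inverted.
C(23, 2) = 23·22/2 = 253

253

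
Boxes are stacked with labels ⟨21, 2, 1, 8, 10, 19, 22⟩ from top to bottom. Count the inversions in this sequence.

6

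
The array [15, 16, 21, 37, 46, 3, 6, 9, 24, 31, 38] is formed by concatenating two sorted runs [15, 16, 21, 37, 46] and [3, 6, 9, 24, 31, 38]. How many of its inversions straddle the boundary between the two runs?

20 split inversions

Count, for every r in R, how many entries of L exceed r:
r = 3: 15, 16, 21, 37, 46 → 5
r = 6: 15, 16, 21, 37, 46 → 5
r = 9: 15, 16, 21, 37, 46 → 5
r = 24: 37, 46 → 2
r = 31: 37, 46 → 2
r = 38: 46 → 1
Cross-inversions: 5 + 5 + 5 + 2 + 2 + 1 = 20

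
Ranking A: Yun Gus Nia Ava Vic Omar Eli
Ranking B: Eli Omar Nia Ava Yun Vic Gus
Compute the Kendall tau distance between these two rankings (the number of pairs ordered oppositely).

16

Assign each item its position (1..7) in the first ordering, then rewrite the second ordering as that position sequence:
positions: Yun→1, Gus→2, Nia→3, Ava→4, Vic→5, Omar→6, Eli→7
second ordering as positions: [7, 6, 3, 4, 1, 5, 2]
Discordant pairs = inversions in this position sequence.
7: 6, 3, 4, 1, 5, 2 → 6
6: 3, 4, 1, 5, 2 → 5
3: 1, 2 → 2
4: 1, 2 → 2
1: 0
5: 2 → 1
2: 0
Total: 6 + 5 + 2 + 2 + 0 + 1 + 0 = 16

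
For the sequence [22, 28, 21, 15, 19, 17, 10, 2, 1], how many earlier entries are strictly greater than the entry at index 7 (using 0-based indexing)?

The element at index 7 is 2.
Elements before it: 22, 28, 21, 15, 19, 17, 10
Those larger than 2: 22, 28, 21, 15, 19, 17, 10

7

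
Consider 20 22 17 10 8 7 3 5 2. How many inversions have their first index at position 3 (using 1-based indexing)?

The element at index 3 is 17.
Elements after it: 10, 8, 7, 3, 5, 2
Those smaller than 17: 10, 8, 7, 3, 5, 2

6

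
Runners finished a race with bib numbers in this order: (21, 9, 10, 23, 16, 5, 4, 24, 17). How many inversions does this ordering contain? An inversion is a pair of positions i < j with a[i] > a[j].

18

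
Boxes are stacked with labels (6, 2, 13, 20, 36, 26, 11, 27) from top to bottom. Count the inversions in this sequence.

7 inversions

Sweep left to right; for each value list the smaller values that follow it:
6 → 2 → 1
2 → none → 0
13 → 11 → 1
20 → 11 → 1
36 → 26, 11, 27 → 3
26 → 11 → 1
11 → none → 0
27 → none → 0
Sum: 1 + 0 + 1 + 1 + 3 + 1 + 0 + 0 = 7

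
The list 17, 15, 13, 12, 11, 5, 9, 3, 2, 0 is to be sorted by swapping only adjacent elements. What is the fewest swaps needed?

Adjacent swaps: 44

The minimum number of adjacent swaps to sort an array equals its inversion count, since every such swap removes exactly one inversion.
Count inversions — for each element, later elements that are smaller:
17: 15, 13, 12, 11, 5, 9, 3, 2, 0 → 9
15: 13, 12, 11, 5, 9, 3, 2, 0 → 8
13: 12, 11, 5, 9, 3, 2, 0 → 7
12: 11, 5, 9, 3, 2, 0 → 6
11: 5, 9, 3, 2, 0 → 5
5: 3, 2, 0 → 3
9: 3, 2, 0 → 3
3: 2, 0 → 2
2: 0 → 1
0: none → 0
Total inversions: 9 + 8 + 7 + 6 + 5 + 3 + 3 + 2 + 1 + 0 = 44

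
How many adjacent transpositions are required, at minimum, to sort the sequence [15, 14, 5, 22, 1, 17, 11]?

12 swaps

Each adjacent swap fixes exactly one inversion, so the minimum swap count equals the number of inversions.
Count inversions — for each element, later elements that are smaller:
15: 14, 5, 1, 11 → 4
14: 5, 1, 11 → 3
5: 1 → 1
22: 1, 17, 11 → 3
1: none → 0
17: 11 → 1
11: none → 0
Total inversions: 4 + 3 + 1 + 3 + 0 + 1 + 0 = 12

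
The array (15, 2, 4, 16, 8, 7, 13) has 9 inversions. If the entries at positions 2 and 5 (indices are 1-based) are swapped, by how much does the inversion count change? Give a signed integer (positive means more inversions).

Positions 2 and 5 hold 2 and 8; after swapping, the array is [15, 8, 4, 16, 2, 7, 13].
Sweep left to right; for each value list the smaller values that follow it:
15 → 8, 4, 2, 7, 13 → 5
8 → 4, 2, 7 → 3
4 → 2 → 1
16 → 2, 7, 13 → 3
2 → none → 0
7 → none → 0
13 → none → 0
Sum: 5 + 3 + 1 + 3 + 0 + 0 + 0 = 12
Change: 12 − 9 = +3

+3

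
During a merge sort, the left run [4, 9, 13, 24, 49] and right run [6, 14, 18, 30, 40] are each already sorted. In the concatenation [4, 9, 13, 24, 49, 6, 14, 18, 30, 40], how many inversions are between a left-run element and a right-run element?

10 split inversions

For each element r of the right run, count left-run elements greater than r:
r = 6: 9, 13, 24, 49 → 4
r = 14: 24, 49 → 2
r = 18: 24, 49 → 2
r = 30: 49 → 1
r = 40: 49 → 1
Cross-inversions: 4 + 2 + 2 + 1 + 1 = 10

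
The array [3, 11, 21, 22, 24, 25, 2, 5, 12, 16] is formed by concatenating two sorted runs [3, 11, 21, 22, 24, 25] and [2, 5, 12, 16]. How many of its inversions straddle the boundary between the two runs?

19

For each element r of the right run, count left-run elements greater than r:
r = 2: 3, 11, 21, 22, 24, 25 → 6
r = 5: 11, 21, 22, 24, 25 → 5
r = 12: 21, 22, 24, 25 → 4
r = 16: 21, 22, 24, 25 → 4
Cross-inversions: 6 + 5 + 4 + 4 = 19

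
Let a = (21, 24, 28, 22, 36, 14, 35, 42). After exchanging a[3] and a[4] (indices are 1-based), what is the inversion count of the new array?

7

Positions 3 and 4 hold 28 and 22; after swapping, the array is [21, 24, 22, 28, 36, 14, 35, 42].
Element-by-element contributions:
21 → 14 → 1
24 → 22, 14 → 2
22 → 14 → 1
28 → 14 → 1
36 → 14, 35 → 2
14 → none → 0
35 → none → 0
42 → none → 0
Sum: 1 + 2 + 1 + 1 + 2 + 0 + 0 + 0 = 7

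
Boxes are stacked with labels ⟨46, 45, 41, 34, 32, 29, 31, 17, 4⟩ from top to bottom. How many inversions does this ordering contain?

Count, for each position, how many later elements it exceeds:
46: 8
45: 7
41: 6
34: 5
32: 4
29: 2
31: 2
17: 1
4: 0
Sum: 8 + 7 + 6 + 5 + 4 + 2 + 2 + 1 + 0 = 35

35 inversions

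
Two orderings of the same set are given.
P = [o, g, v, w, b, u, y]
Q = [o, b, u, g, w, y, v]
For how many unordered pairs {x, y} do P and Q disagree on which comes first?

8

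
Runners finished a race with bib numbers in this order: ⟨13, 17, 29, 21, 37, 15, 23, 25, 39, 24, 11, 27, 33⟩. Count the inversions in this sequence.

There are 28 out-of-order pairs.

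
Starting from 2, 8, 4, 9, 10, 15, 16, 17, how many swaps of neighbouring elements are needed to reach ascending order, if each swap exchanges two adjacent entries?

1 adjacent swap

Each adjacent swap fixes exactly one inversion, so the minimum swap count equals the number of inversions.
Count inversions — for each element, later elements that are smaller:
2: none → 0
8: 4 → 1
4: none → 0
9: none → 0
10: none → 0
15: none → 0
16: none → 0
17: none → 0
Total inversions: 0 + 1 + 0 + 0 + 0 + 0 + 0 + 0 = 1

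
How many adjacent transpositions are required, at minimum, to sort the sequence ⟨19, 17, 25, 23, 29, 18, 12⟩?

12 adjacent swaps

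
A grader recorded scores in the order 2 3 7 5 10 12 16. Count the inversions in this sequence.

1

Count, for each position, how many later elements it exceeds:
2 → none → 0
3 → none → 0
7 → 5 → 1
5 → none → 0
10 → none → 0
12 → none → 0
16 → none → 0
Sum: 0 + 0 + 1 + 0 + 0 + 0 + 0 = 1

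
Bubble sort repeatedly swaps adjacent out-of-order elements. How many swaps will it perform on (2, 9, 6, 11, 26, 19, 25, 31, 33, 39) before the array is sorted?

3

Each adjacent swap fixes exactly one inversion, so the minimum swap count equals the number of inversions.
Count inversions — for each element, later elements that are smaller:
2: none → 0
9: 6 → 1
6: none → 0
11: none → 0
26: 19, 25 → 2
19: none → 0
25: none → 0
31: none → 0
33: none → 0
39: none → 0
Total inversions: 0 + 1 + 0 + 0 + 2 + 0 + 0 + 0 + 0 + 0 = 3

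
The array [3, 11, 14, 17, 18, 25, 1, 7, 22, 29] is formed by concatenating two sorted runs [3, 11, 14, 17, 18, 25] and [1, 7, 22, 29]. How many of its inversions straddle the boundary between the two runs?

There are 12 cross-inversions.

Count, for every r in R, how many entries of L exceed r:
r = 1: 3, 11, 14, 17, 18, 25 → 6
r = 7: 11, 14, 17, 18, 25 → 5
r = 22: 25 → 1
r = 29: none → 0
Cross-inversions: 6 + 5 + 1 + 0 = 12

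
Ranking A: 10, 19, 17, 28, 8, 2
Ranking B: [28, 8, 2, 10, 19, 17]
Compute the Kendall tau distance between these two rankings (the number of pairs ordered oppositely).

Assign each item its position (1..6) in the first ordering, then rewrite the second ordering as that position sequence:
positions: 10→1, 19→2, 17→3, 28→4, 8→5, 2→6
second ordering as positions: [4, 5, 6, 1, 2, 3]
Discordant pairs = inversions in this position sequence.
4: 1, 2, 3 → 3
5: 1, 2, 3 → 3
6: 1, 2, 3 → 3
1: 0
2: 0
3: 0
Total: 3 + 3 + 3 + 0 + 0 + 0 = 9

9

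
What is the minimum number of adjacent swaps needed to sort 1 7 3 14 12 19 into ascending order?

Minimum adjacent swaps = number of inversions (each swap of adjacent out-of-order elements removes one inversion and no swap can remove more).
Count inversions — for each element, later elements that are smaller:
1: none → 0
7: 3 → 1
3: none → 0
14: 12 → 1
12: none → 0
19: none → 0
Total inversions: 0 + 1 + 0 + 1 + 0 + 0 = 2

2 swaps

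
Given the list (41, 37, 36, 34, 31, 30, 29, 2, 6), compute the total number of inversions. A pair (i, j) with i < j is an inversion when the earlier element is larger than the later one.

Inversions: 35

Count, for each position, how many later elements it exceeds:
41: 8
37: 7
36: 6
34: 5
31: 4
30: 3
29: 2
2: 0
6: 0
Sum: 8 + 7 + 6 + 5 + 4 + 3 + 2 + 0 + 0 = 35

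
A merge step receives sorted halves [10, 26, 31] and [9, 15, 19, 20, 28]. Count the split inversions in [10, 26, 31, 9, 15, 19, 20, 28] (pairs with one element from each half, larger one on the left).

10

Take each right-half value and tally the left-half values above it:
r = 9: 10, 26, 31 → 3
r = 15: 26, 31 → 2
r = 19: 26, 31 → 2
r = 20: 26, 31 → 2
r = 28: 31 → 1
Cross-inversions: 3 + 2 + 2 + 2 + 1 = 10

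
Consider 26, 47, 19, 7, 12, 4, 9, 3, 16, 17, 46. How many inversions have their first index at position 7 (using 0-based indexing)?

0 such elements

The element at index 7 is 3.
Elements after it: 16, 17, 46
None of them are smaller than 3.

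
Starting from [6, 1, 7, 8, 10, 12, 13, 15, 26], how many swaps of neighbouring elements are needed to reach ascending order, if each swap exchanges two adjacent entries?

There is 1 adjacent swap.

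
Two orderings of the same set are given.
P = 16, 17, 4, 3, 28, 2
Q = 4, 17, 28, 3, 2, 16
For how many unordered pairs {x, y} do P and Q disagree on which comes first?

7

Assign each item its position (1..6) in the first ordering, then rewrite the second ordering as that position sequence:
positions: 16→1, 17→2, 4→3, 3→4, 28→5, 2→6
second ordering as positions: [3, 2, 5, 4, 6, 1]
Discordant pairs = inversions in this position sequence.
3: 2, 1 → 2
2: 1 → 1
5: 4, 1 → 2
4: 1 → 1
6: 1 → 1
1: 0
Total: 2 + 1 + 2 + 1 + 1 + 0 = 7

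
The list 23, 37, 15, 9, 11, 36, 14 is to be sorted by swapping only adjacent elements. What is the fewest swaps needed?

13

Each adjacent swap fixes exactly one inversion, so the minimum swap count equals the number of inversions.
Count inversions — for each element, later elements that are smaller:
23: 15, 9, 11, 14 → 4
37: 15, 9, 11, 36, 14 → 5
15: 9, 11, 14 → 3
9: none → 0
11: none → 0
36: 14 → 1
14: none → 0
Total inversions: 4 + 5 + 3 + 0 + 0 + 1 + 0 = 13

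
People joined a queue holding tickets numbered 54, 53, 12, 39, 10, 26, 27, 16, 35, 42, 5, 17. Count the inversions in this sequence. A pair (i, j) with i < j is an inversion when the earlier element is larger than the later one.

42 inversions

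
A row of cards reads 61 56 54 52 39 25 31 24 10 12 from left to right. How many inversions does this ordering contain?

Out-of-order pairs: 43

For each element, count later entries that are smaller:
61: 9
56: 8
54: 7
52: 6
39: 5
25: 3
31: 3
24: 2
10: 0
12: 0
Sum: 9 + 8 + 7 + 6 + 5 + 3 + 3 + 2 + 0 + 0 = 43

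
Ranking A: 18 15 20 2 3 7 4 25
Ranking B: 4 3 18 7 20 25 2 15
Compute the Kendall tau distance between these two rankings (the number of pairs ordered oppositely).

17

Assign each item its position (1..8) in the first ordering, then rewrite the second ordering as that position sequence:
positions: 18→1, 15→2, 20→3, 2→4, 3→5, 7→6, 4→7, 25→8
second ordering as positions: [7, 5, 1, 6, 3, 8, 4, 2]
Discordant pairs = inversions in this position sequence.
7: 5, 1, 6, 3, 4, 2 → 6
5: 1, 3, 4, 2 → 4
1: 0
6: 3, 4, 2 → 3
3: 2 → 1
8: 4, 2 → 2
4: 2 → 1
2: 0
Total: 6 + 4 + 0 + 3 + 1 + 2 + 1 + 0 = 17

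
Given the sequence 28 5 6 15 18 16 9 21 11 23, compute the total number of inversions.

Sweep left to right; for each value list the smaller values that follow it:
28 → 5, 6, 15, 18, 16, 9, 21, 11, 23 → 9
5 → none → 0
6 → none → 0
15 → 9, 11 → 2
18 → 16, 9, 11 → 3
16 → 9, 11 → 2
9 → none → 0
21 → 11 → 1
11 → none → 0
23 → none → 0
Sum: 9 + 0 + 0 + 2 + 3 + 2 + 0 + 1 + 0 + 0 = 17

Inversions: 17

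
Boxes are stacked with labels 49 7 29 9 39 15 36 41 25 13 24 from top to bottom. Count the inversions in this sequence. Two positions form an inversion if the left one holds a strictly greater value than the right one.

29 inversions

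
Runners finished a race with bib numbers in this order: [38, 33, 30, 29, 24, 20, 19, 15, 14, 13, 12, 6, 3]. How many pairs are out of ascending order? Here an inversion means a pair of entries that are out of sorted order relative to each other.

78

Sweep left to right; for each value list the smaller values that follow it:
38 → 33, 30, 29, 24, 20, 19, 15, 14, 13, 12, 6, 3 → 12
33 → 30, 29, 24, 20, 19, 15, 14, 13, 12, 6, 3 → 11
30 → 29, 24, 20, 19, 15, 14, 13, 12, 6, 3 → 10
29 → 24, 20, 19, 15, 14, 13, 12, 6, 3 → 9
24 → 20, 19, 15, 14, 13, 12, 6, 3 → 8
20 → 19, 15, 14, 13, 12, 6, 3 → 7
19 → 15, 14, 13, 12, 6, 3 → 6
15 → 14, 13, 12, 6, 3 → 5
14 → 13, 12, 6, 3 → 4
13 → 12, 6, 3 → 3
12 → 6, 3 → 2
6 → 3 → 1
3 → none → 0
Sum: 12 + 11 + 10 + 9 + 8 + 7 + 6 + 5 + 4 + 3 + 2 + 1 + 0 = 78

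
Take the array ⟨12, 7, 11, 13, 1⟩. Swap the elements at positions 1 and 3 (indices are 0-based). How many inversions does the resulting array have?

9 inversions

Positions 1 and 3 hold 7 and 13; after swapping, the array is [12, 13, 11, 7, 1].
Sweep left to right; for each value list the smaller values that follow it:
12 → 11, 7, 1 → 3
13 → 11, 7, 1 → 3
11 → 7, 1 → 2
7 → 1 → 1
1 → none → 0
Sum: 3 + 3 + 2 + 1 + 0 = 9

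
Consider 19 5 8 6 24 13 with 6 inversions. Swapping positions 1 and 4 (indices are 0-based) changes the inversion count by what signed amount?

+5

Positions 1 and 4 hold 5 and 24; after swapping, the array is [19, 24, 8, 6, 5, 13].
For each element, count later entries that are smaller:
19: 4
24: 4
8: 2
6: 1
5: 0
13: 0
Sum: 4 + 4 + 2 + 1 + 0 + 0 = 11
Change: 11 − 6 = +5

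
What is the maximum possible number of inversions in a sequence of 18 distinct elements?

Inversions: 153

A reversed (strictly descending) arrangement makes every pair an inversion, giving C(18, 2) inversions.
C(18, 2) = 18·17/2 = 153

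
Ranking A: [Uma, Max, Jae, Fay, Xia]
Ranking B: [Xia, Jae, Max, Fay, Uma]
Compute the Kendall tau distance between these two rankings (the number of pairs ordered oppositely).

Assign each item its position (1..5) in the first ordering, then rewrite the second ordering as that position sequence:
positions: Uma→1, Max→2, Jae→3, Fay→4, Xia→5
second ordering as positions: [5, 3, 2, 4, 1]
Discordant pairs = inversions in this position sequence.
5: 3, 2, 4, 1 → 4
3: 2, 1 → 2
2: 1 → 1
4: 1 → 1
1: 0
Total: 4 + 2 + 1 + 1 + 0 = 8

8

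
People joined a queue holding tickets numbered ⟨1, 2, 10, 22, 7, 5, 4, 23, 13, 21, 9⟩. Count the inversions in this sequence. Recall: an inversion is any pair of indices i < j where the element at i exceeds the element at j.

Element-by-element contributions:
1: 0
2: 0
10: 4
22: 6
7: 2
5: 1
4: 0
23: 3
13: 1
21: 1
9: 0
Sum: 0 + 0 + 4 + 6 + 2 + 1 + 0 + 3 + 1 + 1 + 0 = 18

18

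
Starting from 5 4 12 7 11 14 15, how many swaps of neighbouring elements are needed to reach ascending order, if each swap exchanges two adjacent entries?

3

Minimum adjacent swaps = number of inversions (each swap of adjacent out-of-order elements removes one inversion and no swap can remove more).
Count inversions — for each element, later elements that are smaller:
5: 4 → 1
4: none → 0
12: 7, 11 → 2
7: none → 0
11: none → 0
14: none → 0
15: none → 0
Total inversions: 1 + 0 + 2 + 0 + 0 + 0 + 0 = 3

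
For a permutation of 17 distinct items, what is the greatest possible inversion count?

A reversed (strictly descending) arrangement makes every pair an inversion, giving C(17, 2) inversions.
C(17, 2) = 17·16/2 = 136

Inversions: 136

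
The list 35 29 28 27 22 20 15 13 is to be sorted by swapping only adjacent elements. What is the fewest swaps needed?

Swaps: 28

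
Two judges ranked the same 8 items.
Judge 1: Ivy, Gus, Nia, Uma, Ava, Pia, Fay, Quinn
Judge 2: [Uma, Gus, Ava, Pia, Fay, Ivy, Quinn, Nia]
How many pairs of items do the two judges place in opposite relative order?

11

Assign each item its position (1..8) in the first ordering, then rewrite the second ordering as that position sequence:
positions: Ivy→1, Gus→2, Nia→3, Uma→4, Ava→5, Pia→6, Fay→7, Quinn→8
second ordering as positions: [4, 2, 5, 6, 7, 1, 8, 3]
Discordant pairs = inversions in this position sequence.
4: 2, 1, 3 → 3
2: 1 → 1
5: 1, 3 → 2
6: 1, 3 → 2
7: 1, 3 → 2
1: 0
8: 3 → 1
3: 0
Total: 3 + 1 + 2 + 2 + 2 + 0 + 1 + 0 = 11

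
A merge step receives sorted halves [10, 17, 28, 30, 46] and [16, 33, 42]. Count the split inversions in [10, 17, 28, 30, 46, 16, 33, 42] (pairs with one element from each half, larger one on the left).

For each element r of the right run, count left-run elements greater than r:
r = 16: 17, 28, 30, 46 → 4
r = 33: 46 → 1
r = 42: 46 → 1
Cross-inversions: 4 + 1 + 1 = 6

6 split inversions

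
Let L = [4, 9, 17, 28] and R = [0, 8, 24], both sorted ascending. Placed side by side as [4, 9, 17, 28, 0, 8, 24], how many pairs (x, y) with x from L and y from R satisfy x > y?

Cross-inversions: 8

Count, for every r in R, how many entries of L exceed r:
r = 0: 4, 9, 17, 28 → 4
r = 8: 9, 17, 28 → 3
r = 24: 28 → 1
Cross-inversions: 4 + 3 + 1 = 8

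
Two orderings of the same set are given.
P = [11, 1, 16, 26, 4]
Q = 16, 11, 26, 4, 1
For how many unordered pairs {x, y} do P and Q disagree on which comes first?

4

Assign each item its position (1..5) in the first ordering, then rewrite the second ordering as that position sequence:
positions: 11→1, 1→2, 16→3, 26→4, 4→5
second ordering as positions: [3, 1, 4, 5, 2]
Discordant pairs = inversions in this position sequence.
3: 1, 2 → 2
1: 0
4: 2 → 1
5: 2 → 1
2: 0
Total: 2 + 0 + 1 + 1 + 0 = 4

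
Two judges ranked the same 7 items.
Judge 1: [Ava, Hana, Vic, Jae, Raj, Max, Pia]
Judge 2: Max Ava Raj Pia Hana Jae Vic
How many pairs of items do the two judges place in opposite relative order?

12 discordant pairs

Assign each item its position (1..7) in the first ordering, then rewrite the second ordering as that position sequence:
positions: Ava→1, Hana→2, Vic→3, Jae→4, Raj→5, Max→6, Pia→7
second ordering as positions: [6, 1, 5, 7, 2, 4, 3]
Discordant pairs = inversions in this position sequence.
6: 1, 5, 2, 4, 3 → 5
1: 0
5: 2, 4, 3 → 3
7: 2, 4, 3 → 3
2: 0
4: 3 → 1
3: 0
Total: 5 + 0 + 3 + 3 + 0 + 1 + 0 = 12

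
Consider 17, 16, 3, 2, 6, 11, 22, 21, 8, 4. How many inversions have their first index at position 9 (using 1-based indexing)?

1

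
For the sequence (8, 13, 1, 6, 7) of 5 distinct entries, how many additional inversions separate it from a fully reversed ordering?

4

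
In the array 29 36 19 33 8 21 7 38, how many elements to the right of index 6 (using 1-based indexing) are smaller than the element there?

The element at index 6 is 21.
Elements after it: 7, 38
Those smaller than 21: 7

1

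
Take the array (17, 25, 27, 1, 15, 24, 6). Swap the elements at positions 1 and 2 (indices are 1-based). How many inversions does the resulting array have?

14 inversions

Positions 1 and 2 hold 17 and 25; after swapping, the array is [25, 17, 27, 1, 15, 24, 6].
For each element, count later entries that are smaller:
25 → 17, 1, 15, 24, 6 → 5
17 → 1, 15, 6 → 3
27 → 1, 15, 24, 6 → 4
1 → none → 0
15 → 6 → 1
24 → 6 → 1
6 → none → 0
Sum: 5 + 3 + 4 + 0 + 1 + 1 + 0 = 14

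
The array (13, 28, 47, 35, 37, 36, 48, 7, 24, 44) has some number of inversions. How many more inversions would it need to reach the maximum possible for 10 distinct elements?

26

Maximum inversions for 10 distinct elements is C(10, 2) = 10·9/2 = 45.
Current inversions — for each element, count later smaller elements:
13: 1
28: 2
47: 6
35: 2
37: 3
36: 2
48: 3
7: 0
24: 0
44: 0
Current total: 1 + 2 + 6 + 2 + 3 + 2 + 3 + 0 + 0 + 0 = 19
Shortfall: 45 − 19 = 26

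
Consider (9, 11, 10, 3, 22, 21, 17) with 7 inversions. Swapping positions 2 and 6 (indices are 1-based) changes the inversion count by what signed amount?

+1

Positions 2 and 6 hold 11 and 21; after swapping, the array is [9, 21, 10, 3, 22, 11, 17].
For each element, count later entries that are smaller:
9: 1
21: 4
10: 1
3: 0
22: 2
11: 0
17: 0
Sum: 1 + 4 + 1 + 0 + 2 + 0 + 0 = 8
Change: 8 − 7 = +1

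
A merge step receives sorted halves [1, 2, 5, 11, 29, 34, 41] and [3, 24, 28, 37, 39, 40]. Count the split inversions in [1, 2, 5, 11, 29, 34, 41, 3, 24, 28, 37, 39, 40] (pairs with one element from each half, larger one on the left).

There are 14 cross-inversions.

Take each right-half value and tally the left-half values above it:
r = 3: 5, 11, 29, 34, 41 → 5
r = 24: 29, 34, 41 → 3
r = 28: 29, 34, 41 → 3
r = 37: 41 → 1
r = 39: 41 → 1
r = 40: 41 → 1
Cross-inversions: 5 + 3 + 3 + 1 + 1 + 1 = 14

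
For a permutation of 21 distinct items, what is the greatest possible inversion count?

The maximum occurs when the array is in strictly decreasing order: every one of the C(21, 2) pairs is inverted.
C(21, 2) = 21·20/2 = 210

210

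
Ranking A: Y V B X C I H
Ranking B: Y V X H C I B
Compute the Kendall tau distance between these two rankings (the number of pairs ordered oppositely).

Assign each item its position (1..7) in the first ordering, then rewrite the second ordering as that position sequence:
positions: Y→1, V→2, B→3, X→4, C→5, I→6, H→7
second ordering as positions: [1, 2, 4, 7, 5, 6, 3]
Discordant pairs = inversions in this position sequence.
1: 0
2: 0
4: 3 → 1
7: 5, 6, 3 → 3
5: 3 → 1
6: 3 → 1
3: 0
Total: 0 + 0 + 1 + 3 + 1 + 1 + 0 = 6

Discordant pairs: 6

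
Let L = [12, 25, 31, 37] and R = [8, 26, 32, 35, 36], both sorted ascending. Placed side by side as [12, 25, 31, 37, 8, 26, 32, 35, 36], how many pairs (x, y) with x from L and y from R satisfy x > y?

9

Take each right-half value and tally the left-half values above it:
r = 8: 12, 25, 31, 37 → 4
r = 26: 31, 37 → 2
r = 32: 37 → 1
r = 35: 37 → 1
r = 36: 37 → 1
Cross-inversions: 4 + 2 + 1 + 1 + 1 = 9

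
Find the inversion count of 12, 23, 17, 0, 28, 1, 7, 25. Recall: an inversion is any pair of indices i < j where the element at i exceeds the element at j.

Out-of-order pairs: 13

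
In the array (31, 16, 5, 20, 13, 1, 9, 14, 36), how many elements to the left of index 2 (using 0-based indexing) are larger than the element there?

The element at index 2 is 5.
Elements before it: 31, 16
Those larger than 5: 31, 16

2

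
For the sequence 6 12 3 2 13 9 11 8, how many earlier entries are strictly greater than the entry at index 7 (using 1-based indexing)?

2

The element at index 7 is 11.
Elements before it: 6, 12, 3, 2, 13, 9
Those larger than 11: 12, 13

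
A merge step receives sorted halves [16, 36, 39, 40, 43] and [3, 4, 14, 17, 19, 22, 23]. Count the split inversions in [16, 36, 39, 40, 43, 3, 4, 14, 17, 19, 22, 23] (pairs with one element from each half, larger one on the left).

31

Take each right-half value and tally the left-half values above it:
r = 3: 16, 36, 39, 40, 43 → 5
r = 4: 16, 36, 39, 40, 43 → 5
r = 14: 16, 36, 39, 40, 43 → 5
r = 17: 36, 39, 40, 43 → 4
r = 19: 36, 39, 40, 43 → 4
r = 22: 36, 39, 40, 43 → 4
r = 23: 36, 39, 40, 43 → 4
Cross-inversions: 5 + 5 + 5 + 4 + 4 + 4 + 4 = 31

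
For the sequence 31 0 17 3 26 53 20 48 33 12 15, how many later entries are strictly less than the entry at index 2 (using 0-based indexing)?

3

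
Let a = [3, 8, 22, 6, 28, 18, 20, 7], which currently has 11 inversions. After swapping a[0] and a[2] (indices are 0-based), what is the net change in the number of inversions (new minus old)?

+3

Positions 0 and 2 hold 3 and 22; after swapping, the array is [22, 8, 3, 6, 28, 18, 20, 7].
Sweep left to right; for each value list the smaller values that follow it:
22 → 8, 3, 6, 18, 20, 7 → 6
8 → 3, 6, 7 → 3
3 → none → 0
6 → none → 0
28 → 18, 20, 7 → 3
18 → 7 → 1
20 → 7 → 1
7 → none → 0
Sum: 6 + 3 + 0 + 0 + 3 + 1 + 1 + 0 = 14
Change: 14 − 11 = +3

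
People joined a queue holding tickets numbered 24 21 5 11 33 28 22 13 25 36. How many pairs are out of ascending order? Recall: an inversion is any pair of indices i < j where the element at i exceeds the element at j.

Out-of-order pairs: 16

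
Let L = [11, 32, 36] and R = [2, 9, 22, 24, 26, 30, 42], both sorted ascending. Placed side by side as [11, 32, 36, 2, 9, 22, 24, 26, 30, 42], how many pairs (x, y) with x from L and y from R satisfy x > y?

14

For each element r of the right run, count left-run elements greater than r:
r = 2: 11, 32, 36 → 3
r = 9: 11, 32, 36 → 3
r = 22: 32, 36 → 2
r = 24: 32, 36 → 2
r = 26: 32, 36 → 2
r = 30: 32, 36 → 2
r = 42: none → 0
Cross-inversions: 3 + 3 + 2 + 2 + 2 + 2 + 0 = 14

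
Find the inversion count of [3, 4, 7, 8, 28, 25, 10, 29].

Count, for each position, how many later elements it exceeds:
3 → none → 0
4 → none → 0
7 → none → 0
8 → none → 0
28 → 25, 10 → 2
25 → 10 → 1
10 → none → 0
29 → none → 0
Sum: 0 + 0 + 0 + 0 + 2 + 1 + 0 + 0 = 3

3 inversions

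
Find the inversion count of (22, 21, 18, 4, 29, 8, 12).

Element-by-element contributions:
22: 5
21: 4
18: 3
4: 0
29: 2
8: 0
12: 0
Sum: 5 + 4 + 3 + 0 + 2 + 0 + 0 = 14

Inversions: 14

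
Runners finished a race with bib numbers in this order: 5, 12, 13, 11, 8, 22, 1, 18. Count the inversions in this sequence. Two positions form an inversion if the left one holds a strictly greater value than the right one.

Inversions: 12

Sweep left to right; for each value list the smaller values that follow it:
5 → 1 → 1
12 → 11, 8, 1 → 3
13 → 11, 8, 1 → 3
11 → 8, 1 → 2
8 → 1 → 1
22 → 1, 18 → 2
1 → none → 0
18 → none → 0
Sum: 1 + 3 + 3 + 2 + 1 + 2 + 0 + 0 = 12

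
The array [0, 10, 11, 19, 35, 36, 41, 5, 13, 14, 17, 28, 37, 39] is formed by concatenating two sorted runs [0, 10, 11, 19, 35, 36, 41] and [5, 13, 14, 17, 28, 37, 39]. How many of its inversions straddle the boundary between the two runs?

Count, for every r in R, how many entries of L exceed r:
r = 5: 10, 11, 19, 35, 36, 41 → 6
r = 13: 19, 35, 36, 41 → 4
r = 14: 19, 35, 36, 41 → 4
r = 17: 19, 35, 36, 41 → 4
r = 28: 35, 36, 41 → 3
r = 37: 41 → 1
r = 39: 41 → 1
Cross-inversions: 6 + 4 + 4 + 4 + 3 + 1 + 1 = 23

23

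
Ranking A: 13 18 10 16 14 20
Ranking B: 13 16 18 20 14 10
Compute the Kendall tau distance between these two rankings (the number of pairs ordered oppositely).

Assign each item its position (1..6) in the first ordering, then rewrite the second ordering as that position sequence:
positions: 13→1, 18→2, 10→3, 16→4, 14→5, 20→6
second ordering as positions: [1, 4, 2, 6, 5, 3]
Discordant pairs = inversions in this position sequence.
1: 0
4: 2, 3 → 2
2: 0
6: 5, 3 → 2
5: 3 → 1
3: 0
Total: 0 + 2 + 0 + 2 + 1 + 0 = 5

5 discordant pairs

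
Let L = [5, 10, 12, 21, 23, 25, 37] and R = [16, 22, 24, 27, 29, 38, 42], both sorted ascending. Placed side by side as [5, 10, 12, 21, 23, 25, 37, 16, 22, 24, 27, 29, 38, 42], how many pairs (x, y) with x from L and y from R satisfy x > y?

11

Take each right-half value and tally the left-half values above it:
r = 16: 21, 23, 25, 37 → 4
r = 22: 23, 25, 37 → 3
r = 24: 25, 37 → 2
r = 27: 37 → 1
r = 29: 37 → 1
r = 38: none → 0
r = 42: none → 0
Cross-inversions: 4 + 3 + 2 + 1 + 1 + 0 + 0 = 11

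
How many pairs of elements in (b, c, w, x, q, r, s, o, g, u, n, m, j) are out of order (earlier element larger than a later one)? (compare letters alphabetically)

Count, for each position, how many later elements it exceeds:
b → none → 0
c → none → 0
w → q, r, s, o, g, u, n, m, j → 9
x → q, r, s, o, g, u, n, m, j → 9
q → o, g, n, m, j → 5
r → o, g, n, m, j → 5
s → o, g, n, m, j → 5
o → g, n, m, j → 4
g → none → 0
u → n, m, j → 3
n → m, j → 2
m → j → 1
j → none → 0
Sum: 0 + 0 + 9 + 9 + 5 + 5 + 5 + 4 + 0 + 3 + 2 + 1 + 0 = 43

Inversions: 43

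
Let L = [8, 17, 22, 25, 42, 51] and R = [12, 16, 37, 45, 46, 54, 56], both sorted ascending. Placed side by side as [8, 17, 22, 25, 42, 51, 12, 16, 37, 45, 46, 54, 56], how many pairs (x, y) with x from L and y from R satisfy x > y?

14

For each element r of the right run, count left-run elements greater than r:
r = 12: 17, 22, 25, 42, 51 → 5
r = 16: 17, 22, 25, 42, 51 → 5
r = 37: 42, 51 → 2
r = 45: 51 → 1
r = 46: 51 → 1
r = 54: none → 0
r = 56: none → 0
Cross-inversions: 5 + 5 + 2 + 1 + 1 + 0 + 0 = 14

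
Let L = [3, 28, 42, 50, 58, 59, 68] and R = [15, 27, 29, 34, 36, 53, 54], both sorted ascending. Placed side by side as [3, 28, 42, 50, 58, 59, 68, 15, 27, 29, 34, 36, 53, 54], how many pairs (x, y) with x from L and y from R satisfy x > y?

There are 33 split inversions.

Count, for every r in R, how many entries of L exceed r:
r = 15: 28, 42, 50, 58, 59, 68 → 6
r = 27: 28, 42, 50, 58, 59, 68 → 6
r = 29: 42, 50, 58, 59, 68 → 5
r = 34: 42, 50, 58, 59, 68 → 5
r = 36: 42, 50, 58, 59, 68 → 5
r = 53: 58, 59, 68 → 3
r = 54: 58, 59, 68 → 3
Cross-inversions: 6 + 6 + 5 + 5 + 5 + 3 + 3 = 33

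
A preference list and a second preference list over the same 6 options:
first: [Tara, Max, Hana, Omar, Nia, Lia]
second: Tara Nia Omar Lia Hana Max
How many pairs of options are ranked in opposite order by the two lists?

8

Assign each item its position (1..6) in the first ordering, then rewrite the second ordering as that position sequence:
positions: Tara→1, Max→2, Hana→3, Omar→4, Nia→5, Lia→6
second ordering as positions: [1, 5, 4, 6, 3, 2]
Discordant pairs = inversions in this position sequence.
1: 0
5: 4, 3, 2 → 3
4: 3, 2 → 2
6: 3, 2 → 2
3: 2 → 1
2: 0
Total: 0 + 3 + 2 + 2 + 1 + 0 = 8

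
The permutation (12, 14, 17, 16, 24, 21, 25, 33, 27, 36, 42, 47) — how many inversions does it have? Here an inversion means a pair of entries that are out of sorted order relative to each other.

3

Element-by-element contributions:
12 → none → 0
14 → none → 0
17 → 16 → 1
16 → none → 0
24 → 21 → 1
21 → none → 0
25 → none → 0
33 → 27 → 1
27 → none → 0
36 → none → 0
42 → none → 0
47 → none → 0
Sum: 0 + 0 + 1 + 0 + 1 + 0 + 0 + 1 + 0 + 0 + 0 + 0 = 3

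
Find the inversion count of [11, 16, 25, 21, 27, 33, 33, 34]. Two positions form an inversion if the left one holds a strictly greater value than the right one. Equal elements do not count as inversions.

There is 1 inversion.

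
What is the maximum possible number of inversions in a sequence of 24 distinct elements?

A reversed (strictly descending) arrangement makes every pair an inversion, giving C(24, 2) inversions.
C(24, 2) = 24·23/2 = 276

276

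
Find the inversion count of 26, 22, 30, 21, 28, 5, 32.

Element-by-element contributions:
26: 3
22: 2
30: 3
21: 1
28: 1
5: 0
32: 0
Sum: 3 + 2 + 3 + 1 + 1 + 0 + 0 = 10

There are 10 inversions.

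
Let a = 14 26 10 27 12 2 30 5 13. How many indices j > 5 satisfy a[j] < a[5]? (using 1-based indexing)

2 such elements

The element at index 5 is 12.
Elements after it: 2, 30, 5, 13
Those smaller than 12: 2, 5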